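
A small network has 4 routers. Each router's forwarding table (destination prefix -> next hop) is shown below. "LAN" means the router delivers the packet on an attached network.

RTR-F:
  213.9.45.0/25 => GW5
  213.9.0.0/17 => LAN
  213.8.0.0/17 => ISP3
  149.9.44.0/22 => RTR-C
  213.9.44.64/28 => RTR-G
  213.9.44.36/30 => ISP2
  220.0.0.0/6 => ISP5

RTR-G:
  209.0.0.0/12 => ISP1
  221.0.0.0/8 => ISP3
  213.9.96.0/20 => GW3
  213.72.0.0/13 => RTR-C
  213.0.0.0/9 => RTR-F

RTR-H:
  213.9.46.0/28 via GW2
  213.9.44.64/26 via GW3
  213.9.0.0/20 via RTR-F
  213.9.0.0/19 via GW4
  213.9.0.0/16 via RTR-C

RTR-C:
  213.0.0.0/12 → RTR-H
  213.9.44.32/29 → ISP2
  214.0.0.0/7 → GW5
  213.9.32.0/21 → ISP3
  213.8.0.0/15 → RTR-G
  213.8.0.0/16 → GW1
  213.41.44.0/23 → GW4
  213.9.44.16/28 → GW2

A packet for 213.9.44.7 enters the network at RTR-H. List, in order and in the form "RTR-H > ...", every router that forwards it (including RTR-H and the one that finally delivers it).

RTR-H > RTR-C > RTR-G > RTR-F

At RTR-H: longest match for 213.9.44.7 is 213.9.0.0/16 -> RTR-C
At RTR-C: longest match for 213.9.44.7 is 213.8.0.0/15 -> RTR-G
At RTR-G: longest match for 213.9.44.7 is 213.0.0.0/9 -> RTR-F
At RTR-F: longest match for 213.9.44.7 is 213.9.0.0/17 -> LAN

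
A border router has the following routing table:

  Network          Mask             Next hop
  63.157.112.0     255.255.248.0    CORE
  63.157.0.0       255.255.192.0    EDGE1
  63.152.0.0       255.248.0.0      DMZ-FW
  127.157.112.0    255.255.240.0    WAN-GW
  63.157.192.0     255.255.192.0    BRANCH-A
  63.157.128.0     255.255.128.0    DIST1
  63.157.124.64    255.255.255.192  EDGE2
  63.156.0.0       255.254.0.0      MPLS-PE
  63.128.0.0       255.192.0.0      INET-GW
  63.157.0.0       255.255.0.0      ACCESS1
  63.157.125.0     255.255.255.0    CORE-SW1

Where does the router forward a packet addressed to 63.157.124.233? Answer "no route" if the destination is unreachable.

Routes whose prefix contains 63.157.124.233:
  63.128.0.0/10 (63.128.0.0 - 63.191.255.255) -> INET-GW
  63.152.0.0/13 (63.152.0.0 - 63.159.255.255) -> DMZ-FW
  63.156.0.0/15 (63.156.0.0 - 63.157.255.255) -> MPLS-PE
  63.157.0.0/16 (63.157.0.0 - 63.157.255.255) -> ACCESS1
More-specific entries that do NOT match:
  63.157.124.64/26 (63.157.124.64 - 63.157.124.127) does not contain 63.157.124.233
  63.157.125.0/24 (63.157.125.0 - 63.157.125.255) does not contain 63.157.124.233
  63.157.112.0/21 (63.157.112.0 - 63.157.119.255) does not contain 63.157.124.233
  127.157.112.0/20 (127.157.112.0 - 127.157.127.255) does not contain 63.157.124.233
  63.157.0.0/18 (63.157.0.0 - 63.157.63.255) does not contain 63.157.124.233
  63.157.192.0/18 (63.157.192.0 - 63.157.255.255) does not contain 63.157.124.233
  63.157.128.0/17 (63.157.128.0 - 63.157.255.255) does not contain 63.157.124.233
Longest matching prefix is /16 -> next hop ACCESS1.

ACCESS1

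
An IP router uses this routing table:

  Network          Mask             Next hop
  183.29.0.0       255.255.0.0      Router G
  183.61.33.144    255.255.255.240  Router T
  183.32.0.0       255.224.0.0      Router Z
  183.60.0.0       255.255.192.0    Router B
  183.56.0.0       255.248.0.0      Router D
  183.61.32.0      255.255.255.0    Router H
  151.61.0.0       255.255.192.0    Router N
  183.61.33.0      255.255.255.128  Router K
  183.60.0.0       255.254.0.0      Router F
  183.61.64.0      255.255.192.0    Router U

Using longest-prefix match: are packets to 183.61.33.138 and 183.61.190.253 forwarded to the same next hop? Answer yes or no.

183.61.33.138: longest match 183.60.0.0/15 -> Router F
183.61.190.253: longest match 183.60.0.0/15 -> Router F

yes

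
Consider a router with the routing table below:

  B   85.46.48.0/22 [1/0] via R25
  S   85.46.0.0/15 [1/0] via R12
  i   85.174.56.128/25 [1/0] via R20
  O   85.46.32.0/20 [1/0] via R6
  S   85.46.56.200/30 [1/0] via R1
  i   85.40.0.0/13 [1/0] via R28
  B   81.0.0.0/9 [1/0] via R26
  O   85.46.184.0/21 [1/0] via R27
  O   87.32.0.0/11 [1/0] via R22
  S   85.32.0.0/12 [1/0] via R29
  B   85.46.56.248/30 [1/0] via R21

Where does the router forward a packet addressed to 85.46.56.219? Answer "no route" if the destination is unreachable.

R12

Routes whose prefix contains 85.46.56.219:
  85.32.0.0/12 (85.32.0.0 - 85.47.255.255) -> R29
  85.40.0.0/13 (85.40.0.0 - 85.47.255.255) -> R28
  85.46.0.0/15 (85.46.0.0 - 85.47.255.255) -> R12
More-specific entries that do NOT match:
  85.46.56.200/30 (85.46.56.200 - 85.46.56.203) does not contain 85.46.56.219
  85.46.56.248/30 (85.46.56.248 - 85.46.56.251) does not contain 85.46.56.219
  85.174.56.128/25 (85.174.56.128 - 85.174.56.255) does not contain 85.46.56.219
  85.46.48.0/22 (85.46.48.0 - 85.46.51.255) does not contain 85.46.56.219
  85.46.184.0/21 (85.46.184.0 - 85.46.191.255) does not contain 85.46.56.219
  85.46.32.0/20 (85.46.32.0 - 85.46.47.255) does not contain 85.46.56.219
Longest matching prefix is /15 -> next hop R12.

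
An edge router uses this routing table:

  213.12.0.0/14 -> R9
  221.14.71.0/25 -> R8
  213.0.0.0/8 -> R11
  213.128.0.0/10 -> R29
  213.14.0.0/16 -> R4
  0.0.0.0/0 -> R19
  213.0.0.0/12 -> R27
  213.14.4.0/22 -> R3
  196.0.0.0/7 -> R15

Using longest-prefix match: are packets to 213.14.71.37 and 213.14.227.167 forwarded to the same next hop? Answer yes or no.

yes

213.14.71.37: longest match 213.14.0.0/16 -> R4
213.14.227.167: longest match 213.14.0.0/16 -> R4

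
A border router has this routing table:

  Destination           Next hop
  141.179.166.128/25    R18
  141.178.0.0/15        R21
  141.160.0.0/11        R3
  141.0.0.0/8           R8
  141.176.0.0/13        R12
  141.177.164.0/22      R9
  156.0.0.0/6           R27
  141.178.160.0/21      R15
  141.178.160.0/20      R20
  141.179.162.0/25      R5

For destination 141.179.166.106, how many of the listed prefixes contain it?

4

Prefixes containing 141.179.166.106:
  141.0.0.0/8 (141.0.0.0 - 141.255.255.255)
  141.160.0.0/11 (141.160.0.0 - 141.191.255.255)
  141.176.0.0/13 (141.176.0.0 - 141.183.255.255)
  141.178.0.0/15 (141.178.0.0 - 141.179.255.255)
Total matching entries: 4.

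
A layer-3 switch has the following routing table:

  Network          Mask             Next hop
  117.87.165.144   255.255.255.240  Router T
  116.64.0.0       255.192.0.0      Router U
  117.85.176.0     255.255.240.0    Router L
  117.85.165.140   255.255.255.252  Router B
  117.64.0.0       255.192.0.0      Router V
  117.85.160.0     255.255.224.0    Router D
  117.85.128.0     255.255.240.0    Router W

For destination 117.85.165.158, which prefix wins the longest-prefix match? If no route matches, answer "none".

117.85.160.0/19

Entries matching 117.85.165.158:
  117.64.0.0/10 (117.64.0.0 - 117.127.255.255)
  117.85.160.0/19 (117.85.160.0 - 117.85.191.255)
Most specific is 117.85.160.0/19.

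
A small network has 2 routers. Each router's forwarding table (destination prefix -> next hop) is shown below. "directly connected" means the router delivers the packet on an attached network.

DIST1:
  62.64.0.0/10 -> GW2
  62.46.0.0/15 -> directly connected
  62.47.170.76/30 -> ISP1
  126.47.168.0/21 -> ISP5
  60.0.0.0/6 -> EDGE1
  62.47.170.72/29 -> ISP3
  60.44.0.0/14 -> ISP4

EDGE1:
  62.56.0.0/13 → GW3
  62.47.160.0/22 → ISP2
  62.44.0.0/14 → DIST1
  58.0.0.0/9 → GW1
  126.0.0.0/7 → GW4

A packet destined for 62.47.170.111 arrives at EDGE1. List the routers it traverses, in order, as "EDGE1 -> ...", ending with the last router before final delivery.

EDGE1 -> DIST1

At EDGE1: longest match for 62.47.170.111 is 62.44.0.0/14 -> DIST1
At DIST1: longest match for 62.47.170.111 is 62.46.0.0/15 -> directly connected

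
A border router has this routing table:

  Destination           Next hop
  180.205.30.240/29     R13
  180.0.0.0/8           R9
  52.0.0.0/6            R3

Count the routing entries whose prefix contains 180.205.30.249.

1

Prefixes containing 180.205.30.249:
  180.0.0.0/8 (180.0.0.0 - 180.255.255.255)
Total matching entries: 1.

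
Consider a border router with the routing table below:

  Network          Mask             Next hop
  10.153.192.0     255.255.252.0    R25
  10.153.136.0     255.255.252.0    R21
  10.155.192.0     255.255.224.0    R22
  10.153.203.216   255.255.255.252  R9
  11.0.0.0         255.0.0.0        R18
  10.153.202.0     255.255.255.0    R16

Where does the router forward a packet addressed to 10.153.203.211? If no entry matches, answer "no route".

No entry's prefix contains 10.153.203.211; there is no default route.

no route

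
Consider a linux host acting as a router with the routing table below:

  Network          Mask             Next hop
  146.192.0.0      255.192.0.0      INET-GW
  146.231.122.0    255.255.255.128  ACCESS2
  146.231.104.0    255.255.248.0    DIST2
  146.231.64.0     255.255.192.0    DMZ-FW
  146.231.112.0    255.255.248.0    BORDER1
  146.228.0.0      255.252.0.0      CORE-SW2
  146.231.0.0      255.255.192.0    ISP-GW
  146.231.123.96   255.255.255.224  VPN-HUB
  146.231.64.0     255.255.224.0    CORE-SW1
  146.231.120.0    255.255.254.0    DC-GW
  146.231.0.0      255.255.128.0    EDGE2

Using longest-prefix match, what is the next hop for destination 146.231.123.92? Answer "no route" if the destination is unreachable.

DMZ-FW

Routes whose prefix contains 146.231.123.92:
  146.192.0.0/10 (146.192.0.0 - 146.255.255.255) -> INET-GW
  146.228.0.0/14 (146.228.0.0 - 146.231.255.255) -> CORE-SW2
  146.231.0.0/17 (146.231.0.0 - 146.231.127.255) -> EDGE2
  146.231.64.0/18 (146.231.64.0 - 146.231.127.255) -> DMZ-FW
More-specific entries that do NOT match:
  146.231.123.96/27 (146.231.123.96 - 146.231.123.127) does not contain 146.231.123.92
  146.231.122.0/25 (146.231.122.0 - 146.231.122.127) does not contain 146.231.123.92
  146.231.120.0/23 (146.231.120.0 - 146.231.121.255) does not contain 146.231.123.92
  146.231.104.0/21 (146.231.104.0 - 146.231.111.255) does not contain 146.231.123.92
  146.231.112.0/21 (146.231.112.0 - 146.231.119.255) does not contain 146.231.123.92
  146.231.64.0/19 (146.231.64.0 - 146.231.95.255) does not contain 146.231.123.92
Longest matching prefix is /18 -> next hop DMZ-FW.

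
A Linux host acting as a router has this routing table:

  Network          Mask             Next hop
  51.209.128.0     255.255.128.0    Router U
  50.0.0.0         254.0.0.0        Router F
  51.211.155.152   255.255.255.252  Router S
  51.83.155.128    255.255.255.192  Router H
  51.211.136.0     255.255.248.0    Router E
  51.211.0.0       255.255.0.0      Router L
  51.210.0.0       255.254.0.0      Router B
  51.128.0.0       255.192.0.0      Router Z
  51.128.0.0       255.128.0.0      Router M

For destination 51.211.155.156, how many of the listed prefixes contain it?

Prefixes containing 51.211.155.156:
  50.0.0.0/7 (50.0.0.0 - 51.255.255.255)
  51.128.0.0/9 (51.128.0.0 - 51.255.255.255)
  51.210.0.0/15 (51.210.0.0 - 51.211.255.255)
  51.211.0.0/16 (51.211.0.0 - 51.211.255.255)
Total matching entries: 4.

4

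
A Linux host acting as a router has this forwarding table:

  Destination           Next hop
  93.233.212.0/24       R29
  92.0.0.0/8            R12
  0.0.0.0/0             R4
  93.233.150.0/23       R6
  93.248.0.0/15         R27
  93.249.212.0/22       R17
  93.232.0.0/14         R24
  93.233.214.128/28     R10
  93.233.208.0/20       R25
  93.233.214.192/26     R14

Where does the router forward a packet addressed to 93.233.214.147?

R25

Routes whose prefix contains 93.233.214.147:
  0.0.0.0/0 (default, matches everything) -> R4
  93.232.0.0/14 (93.232.0.0 - 93.235.255.255) -> R24
  93.233.208.0/20 (93.233.208.0 - 93.233.223.255) -> R25
More-specific entries that do NOT match:
  93.233.214.128/28 (93.233.214.128 - 93.233.214.143) does not contain 93.233.214.147
  93.233.214.192/26 (93.233.214.192 - 93.233.214.255) does not contain 93.233.214.147
  93.233.212.0/24 (93.233.212.0 - 93.233.212.255) does not contain 93.233.214.147
  93.233.150.0/23 (93.233.150.0 - 93.233.151.255) does not contain 93.233.214.147
  93.249.212.0/22 (93.249.212.0 - 93.249.215.255) does not contain 93.233.214.147
Longest matching prefix is /20 -> next hop R25.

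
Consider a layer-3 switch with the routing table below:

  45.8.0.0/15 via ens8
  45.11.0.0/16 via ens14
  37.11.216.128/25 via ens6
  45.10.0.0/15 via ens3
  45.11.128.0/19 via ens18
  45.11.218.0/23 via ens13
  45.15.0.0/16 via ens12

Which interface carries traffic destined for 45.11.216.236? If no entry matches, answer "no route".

Routes whose prefix contains 45.11.216.236:
  45.10.0.0/15 (45.10.0.0 - 45.11.255.255) -> ens3
  45.11.0.0/16 (45.11.0.0 - 45.11.255.255) -> ens14
More-specific entries that do NOT match:
  37.11.216.128/25 (37.11.216.128 - 37.11.216.255) does not contain 45.11.216.236
  45.11.218.0/23 (45.11.218.0 - 45.11.219.255) does not contain 45.11.216.236
  45.11.128.0/19 (45.11.128.0 - 45.11.159.255) does not contain 45.11.216.236
Longest matching prefix is /16 -> interface ens14.

ens14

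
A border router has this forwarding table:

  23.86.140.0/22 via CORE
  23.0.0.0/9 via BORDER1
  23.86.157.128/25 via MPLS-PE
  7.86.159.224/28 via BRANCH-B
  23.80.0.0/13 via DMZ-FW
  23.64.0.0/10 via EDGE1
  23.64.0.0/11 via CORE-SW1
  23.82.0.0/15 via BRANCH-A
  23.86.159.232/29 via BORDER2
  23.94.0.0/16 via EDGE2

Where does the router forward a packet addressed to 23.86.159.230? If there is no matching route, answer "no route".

DMZ-FW

Routes whose prefix contains 23.86.159.230:
  23.0.0.0/9 (23.0.0.0 - 23.127.255.255) -> BORDER1
  23.64.0.0/10 (23.64.0.0 - 23.127.255.255) -> EDGE1
  23.64.0.0/11 (23.64.0.0 - 23.95.255.255) -> CORE-SW1
  23.80.0.0/13 (23.80.0.0 - 23.87.255.255) -> DMZ-FW
More-specific entries that do NOT match:
  23.86.159.232/29 (23.86.159.232 - 23.86.159.239) does not contain 23.86.159.230
  7.86.159.224/28 (7.86.159.224 - 7.86.159.239) does not contain 23.86.159.230
  23.86.157.128/25 (23.86.157.128 - 23.86.157.255) does not contain 23.86.159.230
  23.86.140.0/22 (23.86.140.0 - 23.86.143.255) does not contain 23.86.159.230
  23.94.0.0/16 (23.94.0.0 - 23.94.255.255) does not contain 23.86.159.230
  23.82.0.0/15 (23.82.0.0 - 23.83.255.255) does not contain 23.86.159.230
Longest matching prefix is /13 -> next hop DMZ-FW.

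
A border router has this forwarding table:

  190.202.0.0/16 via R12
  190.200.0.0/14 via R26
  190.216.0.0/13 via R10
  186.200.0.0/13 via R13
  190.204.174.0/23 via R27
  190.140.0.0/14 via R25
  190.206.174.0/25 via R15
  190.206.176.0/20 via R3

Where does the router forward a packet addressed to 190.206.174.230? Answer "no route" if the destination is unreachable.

no route

No entry's prefix contains 190.206.174.230; there is no default route.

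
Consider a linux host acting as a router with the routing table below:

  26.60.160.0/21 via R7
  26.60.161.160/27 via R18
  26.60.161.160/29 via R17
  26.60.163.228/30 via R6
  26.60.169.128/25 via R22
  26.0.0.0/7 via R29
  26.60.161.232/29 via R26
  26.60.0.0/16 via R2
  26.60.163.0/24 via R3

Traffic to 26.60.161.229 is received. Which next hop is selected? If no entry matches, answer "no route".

Routes whose prefix contains 26.60.161.229:
  26.0.0.0/7 (26.0.0.0 - 27.255.255.255) -> R29
  26.60.0.0/16 (26.60.0.0 - 26.60.255.255) -> R2
  26.60.160.0/21 (26.60.160.0 - 26.60.167.255) -> R7
More-specific entries that do NOT match:
  26.60.163.228/30 (26.60.163.228 - 26.60.163.231) does not contain 26.60.161.229
  26.60.161.160/29 (26.60.161.160 - 26.60.161.167) does not contain 26.60.161.229
  26.60.161.232/29 (26.60.161.232 - 26.60.161.239) does not contain 26.60.161.229
  26.60.161.160/27 (26.60.161.160 - 26.60.161.191) does not contain 26.60.161.229
  26.60.169.128/25 (26.60.169.128 - 26.60.169.255) does not contain 26.60.161.229
  26.60.163.0/24 (26.60.163.0 - 26.60.163.255) does not contain 26.60.161.229
Longest matching prefix is /21 -> next hop R7.

R7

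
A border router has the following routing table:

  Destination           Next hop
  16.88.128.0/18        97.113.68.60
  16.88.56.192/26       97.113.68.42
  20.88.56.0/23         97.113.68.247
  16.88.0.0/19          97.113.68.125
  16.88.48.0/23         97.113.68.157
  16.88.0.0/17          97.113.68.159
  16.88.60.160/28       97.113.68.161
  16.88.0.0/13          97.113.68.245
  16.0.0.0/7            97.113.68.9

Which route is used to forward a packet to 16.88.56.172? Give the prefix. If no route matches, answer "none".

16.88.0.0/17

Entries matching 16.88.56.172:
  16.0.0.0/7 (16.0.0.0 - 17.255.255.255)
  16.88.0.0/13 (16.88.0.0 - 16.95.255.255)
  16.88.0.0/17 (16.88.0.0 - 16.88.127.255)
Most specific is 16.88.0.0/17.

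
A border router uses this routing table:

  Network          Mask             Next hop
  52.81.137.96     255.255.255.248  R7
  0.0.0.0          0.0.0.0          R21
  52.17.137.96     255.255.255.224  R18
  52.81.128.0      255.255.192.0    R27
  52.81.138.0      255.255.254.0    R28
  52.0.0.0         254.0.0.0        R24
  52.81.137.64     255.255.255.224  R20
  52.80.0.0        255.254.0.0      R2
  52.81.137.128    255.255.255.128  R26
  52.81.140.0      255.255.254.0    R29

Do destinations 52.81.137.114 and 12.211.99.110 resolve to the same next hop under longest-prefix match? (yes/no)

no

52.81.137.114: longest match 52.81.128.0/18 -> R27
12.211.99.110: longest match 0.0.0.0/0 -> R21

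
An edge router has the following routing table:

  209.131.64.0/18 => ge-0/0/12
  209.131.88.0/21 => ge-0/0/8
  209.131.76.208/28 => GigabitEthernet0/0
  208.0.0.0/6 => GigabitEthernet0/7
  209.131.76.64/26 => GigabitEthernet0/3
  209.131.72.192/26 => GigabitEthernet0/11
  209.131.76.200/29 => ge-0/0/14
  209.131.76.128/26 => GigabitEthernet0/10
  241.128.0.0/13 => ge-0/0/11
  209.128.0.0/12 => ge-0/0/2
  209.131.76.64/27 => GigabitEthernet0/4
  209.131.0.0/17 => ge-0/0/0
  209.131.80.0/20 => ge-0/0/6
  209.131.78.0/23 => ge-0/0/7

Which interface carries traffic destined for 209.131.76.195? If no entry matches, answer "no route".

Routes whose prefix contains 209.131.76.195:
  208.0.0.0/6 (208.0.0.0 - 211.255.255.255) -> GigabitEthernet0/7
  209.128.0.0/12 (209.128.0.0 - 209.143.255.255) -> ge-0/0/2
  209.131.0.0/17 (209.131.0.0 - 209.131.127.255) -> ge-0/0/0
  209.131.64.0/18 (209.131.64.0 - 209.131.127.255) -> ge-0/0/12
More-specific entries that do NOT match:
  209.131.76.200/29 (209.131.76.200 - 209.131.76.207) does not contain 209.131.76.195
  209.131.76.208/28 (209.131.76.208 - 209.131.76.223) does not contain 209.131.76.195
  209.131.76.64/27 (209.131.76.64 - 209.131.76.95) does not contain 209.131.76.195
  209.131.76.64/26 (209.131.76.64 - 209.131.76.127) does not contain 209.131.76.195
  209.131.72.192/26 (209.131.72.192 - 209.131.72.255) does not contain 209.131.76.195
  209.131.76.128/26 (209.131.76.128 - 209.131.76.191) does not contain 209.131.76.195
  209.131.78.0/23 (209.131.78.0 - 209.131.79.255) does not contain 209.131.76.195
  209.131.88.0/21 (209.131.88.0 - 209.131.95.255) does not contain 209.131.76.195
  209.131.80.0/20 (209.131.80.0 - 209.131.95.255) does not contain 209.131.76.195
Longest matching prefix is /18 -> interface ge-0/0/12.

ge-0/0/12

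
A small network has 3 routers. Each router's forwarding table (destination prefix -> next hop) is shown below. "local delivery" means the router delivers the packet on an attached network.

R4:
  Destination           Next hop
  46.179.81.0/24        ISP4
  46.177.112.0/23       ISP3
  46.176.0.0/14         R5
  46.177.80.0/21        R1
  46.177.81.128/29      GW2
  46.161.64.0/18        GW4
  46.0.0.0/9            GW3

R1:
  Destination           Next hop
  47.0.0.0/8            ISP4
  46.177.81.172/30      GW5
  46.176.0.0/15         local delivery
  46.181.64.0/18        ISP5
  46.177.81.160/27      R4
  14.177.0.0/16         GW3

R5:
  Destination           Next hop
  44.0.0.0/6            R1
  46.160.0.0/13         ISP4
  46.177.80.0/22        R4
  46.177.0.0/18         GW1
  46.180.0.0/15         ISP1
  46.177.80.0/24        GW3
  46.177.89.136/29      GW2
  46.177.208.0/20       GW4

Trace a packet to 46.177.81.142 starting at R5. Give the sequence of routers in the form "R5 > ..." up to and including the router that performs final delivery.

At R5: longest match for 46.177.81.142 is 46.177.80.0/22 -> R4
At R4: longest match for 46.177.81.142 is 46.177.80.0/21 -> R1
At R1: longest match for 46.177.81.142 is 46.176.0.0/15 -> local delivery

R5 > R4 > R1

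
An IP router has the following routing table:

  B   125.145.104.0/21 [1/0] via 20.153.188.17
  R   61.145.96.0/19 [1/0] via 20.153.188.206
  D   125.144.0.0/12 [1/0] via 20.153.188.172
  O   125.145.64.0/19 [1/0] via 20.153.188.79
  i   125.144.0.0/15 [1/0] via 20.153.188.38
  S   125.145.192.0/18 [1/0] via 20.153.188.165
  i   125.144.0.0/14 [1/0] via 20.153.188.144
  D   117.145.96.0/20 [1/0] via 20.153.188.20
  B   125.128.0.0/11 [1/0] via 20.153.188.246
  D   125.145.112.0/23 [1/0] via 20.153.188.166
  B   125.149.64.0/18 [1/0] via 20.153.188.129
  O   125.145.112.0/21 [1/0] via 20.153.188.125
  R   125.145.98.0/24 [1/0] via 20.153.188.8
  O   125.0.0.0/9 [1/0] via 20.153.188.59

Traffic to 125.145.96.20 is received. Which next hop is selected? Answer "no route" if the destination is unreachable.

20.153.188.38

Routes whose prefix contains 125.145.96.20:
  125.128.0.0/11 (125.128.0.0 - 125.159.255.255) -> 20.153.188.246
  125.144.0.0/12 (125.144.0.0 - 125.159.255.255) -> 20.153.188.172
  125.144.0.0/14 (125.144.0.0 - 125.147.255.255) -> 20.153.188.144
  125.144.0.0/15 (125.144.0.0 - 125.145.255.255) -> 20.153.188.38
More-specific entries that do NOT match:
  125.145.98.0/24 (125.145.98.0 - 125.145.98.255) does not contain 125.145.96.20
  125.145.112.0/23 (125.145.112.0 - 125.145.113.255) does not contain 125.145.96.20
  125.145.104.0/21 (125.145.104.0 - 125.145.111.255) does not contain 125.145.96.20
  125.145.112.0/21 (125.145.112.0 - 125.145.119.255) does not contain 125.145.96.20
  117.145.96.0/20 (117.145.96.0 - 117.145.111.255) does not contain 125.145.96.20
  61.145.96.0/19 (61.145.96.0 - 61.145.127.255) does not contain 125.145.96.20
  125.145.64.0/19 (125.145.64.0 - 125.145.95.255) does not contain 125.145.96.20
  125.145.192.0/18 (125.145.192.0 - 125.145.255.255) does not contain 125.145.96.20
  125.149.64.0/18 (125.149.64.0 - 125.149.127.255) does not contain 125.145.96.20
Longest matching prefix is /15 -> next hop 20.153.188.38.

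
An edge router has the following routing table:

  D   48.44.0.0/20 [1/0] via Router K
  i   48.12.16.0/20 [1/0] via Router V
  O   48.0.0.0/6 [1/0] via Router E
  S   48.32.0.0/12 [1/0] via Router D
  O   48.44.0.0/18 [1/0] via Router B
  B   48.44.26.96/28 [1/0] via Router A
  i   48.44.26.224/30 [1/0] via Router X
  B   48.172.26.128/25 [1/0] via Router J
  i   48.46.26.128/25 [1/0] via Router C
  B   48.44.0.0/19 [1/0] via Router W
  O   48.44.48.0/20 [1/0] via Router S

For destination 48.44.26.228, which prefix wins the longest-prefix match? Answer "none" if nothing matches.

48.44.0.0/19

Entries matching 48.44.26.228:
  48.0.0.0/6 (48.0.0.0 - 51.255.255.255)
  48.32.0.0/12 (48.32.0.0 - 48.47.255.255)
  48.44.0.0/18 (48.44.0.0 - 48.44.63.255)
  48.44.0.0/19 (48.44.0.0 - 48.44.31.255)
Most specific is 48.44.0.0/19.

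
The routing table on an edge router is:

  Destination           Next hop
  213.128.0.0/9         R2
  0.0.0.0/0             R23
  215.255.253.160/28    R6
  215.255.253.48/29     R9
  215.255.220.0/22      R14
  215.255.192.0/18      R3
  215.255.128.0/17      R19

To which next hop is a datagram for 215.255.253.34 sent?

R3

Routes whose prefix contains 215.255.253.34:
  0.0.0.0/0 (default, matches everything) -> R23
  215.255.128.0/17 (215.255.128.0 - 215.255.255.255) -> R19
  215.255.192.0/18 (215.255.192.0 - 215.255.255.255) -> R3
More-specific entries that do NOT match:
  215.255.253.48/29 (215.255.253.48 - 215.255.253.55) does not contain 215.255.253.34
  215.255.253.160/28 (215.255.253.160 - 215.255.253.175) does not contain 215.255.253.34
  215.255.220.0/22 (215.255.220.0 - 215.255.223.255) does not contain 215.255.253.34
Longest matching prefix is /18 -> next hop R3.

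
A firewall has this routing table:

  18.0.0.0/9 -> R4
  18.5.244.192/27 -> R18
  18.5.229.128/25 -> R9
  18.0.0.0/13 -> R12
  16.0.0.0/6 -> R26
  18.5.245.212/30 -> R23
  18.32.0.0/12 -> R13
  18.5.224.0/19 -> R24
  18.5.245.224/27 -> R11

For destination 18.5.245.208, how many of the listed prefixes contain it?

4

Prefixes containing 18.5.245.208:
  16.0.0.0/6 (16.0.0.0 - 19.255.255.255)
  18.0.0.0/9 (18.0.0.0 - 18.127.255.255)
  18.0.0.0/13 (18.0.0.0 - 18.7.255.255)
  18.5.224.0/19 (18.5.224.0 - 18.5.255.255)
Total matching entries: 4.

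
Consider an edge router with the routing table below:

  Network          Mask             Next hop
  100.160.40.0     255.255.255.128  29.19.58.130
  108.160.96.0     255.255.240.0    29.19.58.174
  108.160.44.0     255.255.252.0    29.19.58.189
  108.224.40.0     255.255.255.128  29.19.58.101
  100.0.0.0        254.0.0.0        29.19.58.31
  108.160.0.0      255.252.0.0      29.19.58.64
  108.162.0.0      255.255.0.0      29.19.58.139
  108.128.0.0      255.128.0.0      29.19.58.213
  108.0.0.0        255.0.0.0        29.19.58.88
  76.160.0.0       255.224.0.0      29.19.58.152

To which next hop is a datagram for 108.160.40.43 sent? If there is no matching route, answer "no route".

29.19.58.64

Routes whose prefix contains 108.160.40.43:
  108.0.0.0/8 (108.0.0.0 - 108.255.255.255) -> 29.19.58.88
  108.128.0.0/9 (108.128.0.0 - 108.255.255.255) -> 29.19.58.213
  108.160.0.0/14 (108.160.0.0 - 108.163.255.255) -> 29.19.58.64
More-specific entries that do NOT match:
  100.160.40.0/25 (100.160.40.0 - 100.160.40.127) does not contain 108.160.40.43
  108.224.40.0/25 (108.224.40.0 - 108.224.40.127) does not contain 108.160.40.43
  108.160.44.0/22 (108.160.44.0 - 108.160.47.255) does not contain 108.160.40.43
  108.160.96.0/20 (108.160.96.0 - 108.160.111.255) does not contain 108.160.40.43
  108.162.0.0/16 (108.162.0.0 - 108.162.255.255) does not contain 108.160.40.43
Longest matching prefix is /14 -> next hop 29.19.58.64.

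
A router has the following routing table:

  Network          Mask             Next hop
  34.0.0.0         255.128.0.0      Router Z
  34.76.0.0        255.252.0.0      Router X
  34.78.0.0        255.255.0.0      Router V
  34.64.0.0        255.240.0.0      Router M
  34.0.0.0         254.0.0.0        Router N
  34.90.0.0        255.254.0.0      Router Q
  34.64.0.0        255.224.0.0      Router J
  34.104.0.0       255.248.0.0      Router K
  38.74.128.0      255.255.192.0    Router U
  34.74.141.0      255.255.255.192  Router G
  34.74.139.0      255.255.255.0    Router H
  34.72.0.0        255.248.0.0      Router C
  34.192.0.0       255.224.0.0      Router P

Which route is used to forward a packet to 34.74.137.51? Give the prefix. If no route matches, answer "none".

Entries matching 34.74.137.51:
  34.0.0.0/7 (34.0.0.0 - 35.255.255.255)
  34.0.0.0/9 (34.0.0.0 - 34.127.255.255)
  34.64.0.0/11 (34.64.0.0 - 34.95.255.255)
  34.64.0.0/12 (34.64.0.0 - 34.79.255.255)
  34.72.0.0/13 (34.72.0.0 - 34.79.255.255)
Most specific is 34.72.0.0/13.

34.72.0.0/13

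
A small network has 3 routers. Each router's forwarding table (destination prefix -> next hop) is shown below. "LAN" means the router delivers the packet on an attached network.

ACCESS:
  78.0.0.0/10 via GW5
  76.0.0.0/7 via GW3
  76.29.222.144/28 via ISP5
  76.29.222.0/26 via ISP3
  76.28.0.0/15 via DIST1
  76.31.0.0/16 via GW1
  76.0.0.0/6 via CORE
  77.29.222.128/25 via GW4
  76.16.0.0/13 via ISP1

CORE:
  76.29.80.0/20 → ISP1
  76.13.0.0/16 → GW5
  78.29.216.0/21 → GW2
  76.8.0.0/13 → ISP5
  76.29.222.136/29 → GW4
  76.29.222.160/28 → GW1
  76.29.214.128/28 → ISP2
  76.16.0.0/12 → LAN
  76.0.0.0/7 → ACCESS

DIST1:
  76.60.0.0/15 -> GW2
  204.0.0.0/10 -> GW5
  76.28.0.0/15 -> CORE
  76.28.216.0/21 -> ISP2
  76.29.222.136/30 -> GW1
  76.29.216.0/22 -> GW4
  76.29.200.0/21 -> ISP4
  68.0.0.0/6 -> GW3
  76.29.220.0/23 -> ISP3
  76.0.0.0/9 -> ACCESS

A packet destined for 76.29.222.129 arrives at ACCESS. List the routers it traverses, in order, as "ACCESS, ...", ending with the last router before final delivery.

ACCESS, DIST1, CORE

At ACCESS: longest match for 76.29.222.129 is 76.28.0.0/15 -> DIST1
At DIST1: longest match for 76.29.222.129 is 76.28.0.0/15 -> CORE
At CORE: longest match for 76.29.222.129 is 76.16.0.0/12 -> LAN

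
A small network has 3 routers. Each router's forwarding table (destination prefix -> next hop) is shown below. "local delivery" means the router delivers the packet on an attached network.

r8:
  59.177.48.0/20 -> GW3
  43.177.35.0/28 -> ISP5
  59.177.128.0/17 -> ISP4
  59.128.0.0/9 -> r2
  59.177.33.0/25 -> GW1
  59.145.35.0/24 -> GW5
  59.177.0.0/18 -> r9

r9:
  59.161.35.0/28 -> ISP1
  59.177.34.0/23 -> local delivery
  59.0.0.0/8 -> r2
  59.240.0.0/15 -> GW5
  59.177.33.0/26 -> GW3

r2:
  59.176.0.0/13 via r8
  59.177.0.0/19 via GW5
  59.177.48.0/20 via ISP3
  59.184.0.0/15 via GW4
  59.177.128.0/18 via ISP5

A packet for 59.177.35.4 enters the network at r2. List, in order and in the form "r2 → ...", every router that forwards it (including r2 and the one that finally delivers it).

At r2: longest match for 59.177.35.4 is 59.176.0.0/13 -> r8
At r8: longest match for 59.177.35.4 is 59.177.0.0/18 -> r9
At r9: longest match for 59.177.35.4 is 59.177.34.0/23 -> local delivery

r2 → r8 → r9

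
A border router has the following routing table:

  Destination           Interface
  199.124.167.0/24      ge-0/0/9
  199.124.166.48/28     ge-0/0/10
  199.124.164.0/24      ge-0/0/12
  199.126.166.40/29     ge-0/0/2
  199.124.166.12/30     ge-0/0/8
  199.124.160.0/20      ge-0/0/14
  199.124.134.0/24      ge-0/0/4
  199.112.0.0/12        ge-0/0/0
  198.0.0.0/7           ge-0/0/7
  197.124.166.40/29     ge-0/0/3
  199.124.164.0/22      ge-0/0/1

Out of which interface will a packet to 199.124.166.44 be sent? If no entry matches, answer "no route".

ge-0/0/1

Routes whose prefix contains 199.124.166.44:
  198.0.0.0/7 (198.0.0.0 - 199.255.255.255) -> ge-0/0/7
  199.112.0.0/12 (199.112.0.0 - 199.127.255.255) -> ge-0/0/0
  199.124.160.0/20 (199.124.160.0 - 199.124.175.255) -> ge-0/0/14
  199.124.164.0/22 (199.124.164.0 - 199.124.167.255) -> ge-0/0/1
More-specific entries that do NOT match:
  199.124.166.12/30 (199.124.166.12 - 199.124.166.15) does not contain 199.124.166.44
  199.126.166.40/29 (199.126.166.40 - 199.126.166.47) does not contain 199.124.166.44
  197.124.166.40/29 (197.124.166.40 - 197.124.166.47) does not contain 199.124.166.44
  199.124.166.48/28 (199.124.166.48 - 199.124.166.63) does not contain 199.124.166.44
  199.124.167.0/24 (199.124.167.0 - 199.124.167.255) does not contain 199.124.166.44
  199.124.164.0/24 (199.124.164.0 - 199.124.164.255) does not contain 199.124.166.44
  199.124.134.0/24 (199.124.134.0 - 199.124.134.255) does not contain 199.124.166.44
Longest matching prefix is /22 -> interface ge-0/0/1.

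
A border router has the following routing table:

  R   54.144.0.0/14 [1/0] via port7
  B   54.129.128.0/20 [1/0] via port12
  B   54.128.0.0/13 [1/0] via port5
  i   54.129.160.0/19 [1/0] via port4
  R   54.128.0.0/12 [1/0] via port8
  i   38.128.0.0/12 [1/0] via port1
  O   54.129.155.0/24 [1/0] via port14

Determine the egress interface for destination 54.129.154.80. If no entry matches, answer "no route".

Routes whose prefix contains 54.129.154.80:
  54.128.0.0/12 (54.128.0.0 - 54.143.255.255) -> port8
  54.128.0.0/13 (54.128.0.0 - 54.135.255.255) -> port5
More-specific entries that do NOT match:
  54.129.155.0/24 (54.129.155.0 - 54.129.155.255) does not contain 54.129.154.80
  54.129.128.0/20 (54.129.128.0 - 54.129.143.255) does not contain 54.129.154.80
  54.129.160.0/19 (54.129.160.0 - 54.129.191.255) does not contain 54.129.154.80
  54.144.0.0/14 (54.144.0.0 - 54.147.255.255) does not contain 54.129.154.80
Longest matching prefix is /13 -> interface port5.

port5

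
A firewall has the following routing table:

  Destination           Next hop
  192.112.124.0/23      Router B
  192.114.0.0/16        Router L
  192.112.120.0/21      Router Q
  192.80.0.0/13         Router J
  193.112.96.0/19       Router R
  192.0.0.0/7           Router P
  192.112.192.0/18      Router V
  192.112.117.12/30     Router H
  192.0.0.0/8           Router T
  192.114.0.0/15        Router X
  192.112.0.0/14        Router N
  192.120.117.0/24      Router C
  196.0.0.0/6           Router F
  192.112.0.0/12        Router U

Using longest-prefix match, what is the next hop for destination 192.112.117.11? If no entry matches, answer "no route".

Routes whose prefix contains 192.112.117.11:
  192.0.0.0/7 (192.0.0.0 - 193.255.255.255) -> Router P
  192.0.0.0/8 (192.0.0.0 - 192.255.255.255) -> Router T
  192.112.0.0/12 (192.112.0.0 - 192.127.255.255) -> Router U
  192.112.0.0/14 (192.112.0.0 - 192.115.255.255) -> Router N
More-specific entries that do NOT match:
  192.112.117.12/30 (192.112.117.12 - 192.112.117.15) does not contain 192.112.117.11
  192.120.117.0/24 (192.120.117.0 - 192.120.117.255) does not contain 192.112.117.11
  192.112.124.0/23 (192.112.124.0 - 192.112.125.255) does not contain 192.112.117.11
  192.112.120.0/21 (192.112.120.0 - 192.112.127.255) does not contain 192.112.117.11
  193.112.96.0/19 (193.112.96.0 - 193.112.127.255) does not contain 192.112.117.11
  192.112.192.0/18 (192.112.192.0 - 192.112.255.255) does not contain 192.112.117.11
  192.114.0.0/16 (192.114.0.0 - 192.114.255.255) does not contain 192.112.117.11
  192.114.0.0/15 (192.114.0.0 - 192.115.255.255) does not contain 192.112.117.11
Longest matching prefix is /14 -> next hop Router N.

Router N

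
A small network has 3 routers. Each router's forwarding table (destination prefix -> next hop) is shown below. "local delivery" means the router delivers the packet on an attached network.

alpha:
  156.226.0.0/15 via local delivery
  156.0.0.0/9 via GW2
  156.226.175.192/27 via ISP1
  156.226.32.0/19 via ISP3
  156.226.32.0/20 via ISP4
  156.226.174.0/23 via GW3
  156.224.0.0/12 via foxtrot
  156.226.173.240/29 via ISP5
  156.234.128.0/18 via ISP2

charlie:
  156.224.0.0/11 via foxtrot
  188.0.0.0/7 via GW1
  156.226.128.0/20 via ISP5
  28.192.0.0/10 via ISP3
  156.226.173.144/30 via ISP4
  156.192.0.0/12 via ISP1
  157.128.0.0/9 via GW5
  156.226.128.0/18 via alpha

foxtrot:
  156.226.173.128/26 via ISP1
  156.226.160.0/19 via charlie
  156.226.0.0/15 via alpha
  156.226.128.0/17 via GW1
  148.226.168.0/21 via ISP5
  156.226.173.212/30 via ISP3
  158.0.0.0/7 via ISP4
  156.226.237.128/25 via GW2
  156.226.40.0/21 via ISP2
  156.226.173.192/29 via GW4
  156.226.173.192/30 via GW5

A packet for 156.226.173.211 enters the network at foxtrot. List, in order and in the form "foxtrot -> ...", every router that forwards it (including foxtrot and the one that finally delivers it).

At foxtrot: longest match for 156.226.173.211 is 156.226.160.0/19 -> charlie
At charlie: longest match for 156.226.173.211 is 156.226.128.0/18 -> alpha
At alpha: longest match for 156.226.173.211 is 156.226.0.0/15 -> local delivery

foxtrot -> charlie -> alpha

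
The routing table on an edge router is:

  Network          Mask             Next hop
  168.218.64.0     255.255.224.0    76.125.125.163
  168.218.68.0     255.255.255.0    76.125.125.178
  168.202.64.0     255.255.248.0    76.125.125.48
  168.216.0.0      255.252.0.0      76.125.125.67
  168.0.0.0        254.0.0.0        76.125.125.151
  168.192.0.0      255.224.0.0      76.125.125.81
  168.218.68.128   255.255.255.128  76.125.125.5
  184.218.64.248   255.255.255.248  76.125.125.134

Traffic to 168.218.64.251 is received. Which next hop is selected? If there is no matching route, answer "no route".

76.125.125.163

Routes whose prefix contains 168.218.64.251:
  168.0.0.0/7 (168.0.0.0 - 169.255.255.255) -> 76.125.125.151
  168.192.0.0/11 (168.192.0.0 - 168.223.255.255) -> 76.125.125.81
  168.216.0.0/14 (168.216.0.0 - 168.219.255.255) -> 76.125.125.67
  168.218.64.0/19 (168.218.64.0 - 168.218.95.255) -> 76.125.125.163
More-specific entries that do NOT match:
  184.218.64.248/29 (184.218.64.248 - 184.218.64.255) does not contain 168.218.64.251
  168.218.68.128/25 (168.218.68.128 - 168.218.68.255) does not contain 168.218.64.251
  168.218.68.0/24 (168.218.68.0 - 168.218.68.255) does not contain 168.218.64.251
  168.202.64.0/21 (168.202.64.0 - 168.202.71.255) does not contain 168.218.64.251
Longest matching prefix is /19 -> next hop 76.125.125.163.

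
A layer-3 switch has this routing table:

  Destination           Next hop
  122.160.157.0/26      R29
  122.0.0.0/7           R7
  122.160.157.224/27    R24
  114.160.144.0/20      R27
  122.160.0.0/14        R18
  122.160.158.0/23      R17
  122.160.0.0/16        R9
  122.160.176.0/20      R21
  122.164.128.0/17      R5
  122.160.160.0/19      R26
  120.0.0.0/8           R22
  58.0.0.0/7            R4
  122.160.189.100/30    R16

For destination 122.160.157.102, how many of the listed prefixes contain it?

3

Prefixes containing 122.160.157.102:
  122.0.0.0/7 (122.0.0.0 - 123.255.255.255)
  122.160.0.0/14 (122.160.0.0 - 122.163.255.255)
  122.160.0.0/16 (122.160.0.0 - 122.160.255.255)
Total matching entries: 3.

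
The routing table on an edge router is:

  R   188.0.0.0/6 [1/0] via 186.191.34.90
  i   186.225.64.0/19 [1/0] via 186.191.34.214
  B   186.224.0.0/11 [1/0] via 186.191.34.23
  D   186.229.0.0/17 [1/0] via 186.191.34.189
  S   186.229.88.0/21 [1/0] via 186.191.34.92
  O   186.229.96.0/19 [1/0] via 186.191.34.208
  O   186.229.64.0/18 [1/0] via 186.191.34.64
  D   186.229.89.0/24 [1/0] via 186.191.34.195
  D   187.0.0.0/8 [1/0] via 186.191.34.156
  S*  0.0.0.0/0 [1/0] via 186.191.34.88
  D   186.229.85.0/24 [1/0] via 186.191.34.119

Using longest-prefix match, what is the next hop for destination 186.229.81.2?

Routes whose prefix contains 186.229.81.2:
  0.0.0.0/0 (default, matches everything) -> 186.191.34.88
  186.224.0.0/11 (186.224.0.0 - 186.255.255.255) -> 186.191.34.23
  186.229.0.0/17 (186.229.0.0 - 186.229.127.255) -> 186.191.34.189
  186.229.64.0/18 (186.229.64.0 - 186.229.127.255) -> 186.191.34.64
More-specific entries that do NOT match:
  186.229.89.0/24 (186.229.89.0 - 186.229.89.255) does not contain 186.229.81.2
  186.229.85.0/24 (186.229.85.0 - 186.229.85.255) does not contain 186.229.81.2
  186.229.88.0/21 (186.229.88.0 - 186.229.95.255) does not contain 186.229.81.2
  186.225.64.0/19 (186.225.64.0 - 186.225.95.255) does not contain 186.229.81.2
  186.229.96.0/19 (186.229.96.0 - 186.229.127.255) does not contain 186.229.81.2
Longest matching prefix is /18 -> next hop 186.191.34.64.

186.191.34.64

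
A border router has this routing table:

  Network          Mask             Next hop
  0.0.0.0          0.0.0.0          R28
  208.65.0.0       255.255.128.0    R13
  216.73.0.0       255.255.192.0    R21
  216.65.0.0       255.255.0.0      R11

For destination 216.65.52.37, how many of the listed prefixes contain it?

2

Prefixes containing 216.65.52.37:
  0.0.0.0/0 (default, matches everything)
  216.65.0.0/16 (216.65.0.0 - 216.65.255.255)
Total matching entries: 2.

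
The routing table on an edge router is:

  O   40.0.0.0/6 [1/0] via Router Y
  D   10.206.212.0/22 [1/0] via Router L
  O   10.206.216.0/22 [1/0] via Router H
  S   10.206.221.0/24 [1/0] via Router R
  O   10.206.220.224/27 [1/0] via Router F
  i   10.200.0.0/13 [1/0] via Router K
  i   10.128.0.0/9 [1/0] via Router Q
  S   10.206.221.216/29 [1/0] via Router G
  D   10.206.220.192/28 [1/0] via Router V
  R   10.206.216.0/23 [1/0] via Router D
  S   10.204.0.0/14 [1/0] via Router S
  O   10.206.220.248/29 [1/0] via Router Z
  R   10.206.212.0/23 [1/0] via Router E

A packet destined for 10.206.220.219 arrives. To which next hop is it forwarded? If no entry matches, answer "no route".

Router S

Routes whose prefix contains 10.206.220.219:
  10.128.0.0/9 (10.128.0.0 - 10.255.255.255) -> Router Q
  10.200.0.0/13 (10.200.0.0 - 10.207.255.255) -> Router K
  10.204.0.0/14 (10.204.0.0 - 10.207.255.255) -> Router S
More-specific entries that do NOT match:
  10.206.221.216/29 (10.206.221.216 - 10.206.221.223) does not contain 10.206.220.219
  10.206.220.248/29 (10.206.220.248 - 10.206.220.255) does not contain 10.206.220.219
  10.206.220.192/28 (10.206.220.192 - 10.206.220.207) does not contain 10.206.220.219
  10.206.220.224/27 (10.206.220.224 - 10.206.220.255) does not contain 10.206.220.219
  10.206.221.0/24 (10.206.221.0 - 10.206.221.255) does not contain 10.206.220.219
  10.206.216.0/23 (10.206.216.0 - 10.206.217.255) does not contain 10.206.220.219
  10.206.212.0/23 (10.206.212.0 - 10.206.213.255) does not contain 10.206.220.219
  10.206.212.0/22 (10.206.212.0 - 10.206.215.255) does not contain 10.206.220.219
  10.206.216.0/22 (10.206.216.0 - 10.206.219.255) does not contain 10.206.220.219
Longest matching prefix is /14 -> next hop Router S.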